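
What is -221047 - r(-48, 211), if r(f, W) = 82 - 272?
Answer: -220857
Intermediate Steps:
r(f, W) = -190
-221047 - r(-48, 211) = -221047 - 1*(-190) = -221047 + 190 = -220857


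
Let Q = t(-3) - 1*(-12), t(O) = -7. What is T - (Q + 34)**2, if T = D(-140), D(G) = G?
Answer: -1661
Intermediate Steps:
T = -140
Q = 5 (Q = -7 - 1*(-12) = -7 + 12 = 5)
T - (Q + 34)**2 = -140 - (5 + 34)**2 = -140 - 1*39**2 = -140 - 1*1521 = -140 - 1521 = -1661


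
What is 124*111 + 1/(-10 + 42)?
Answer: 440449/32 ≈ 13764.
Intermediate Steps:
124*111 + 1/(-10 + 42) = 13764 + 1/32 = 440449/32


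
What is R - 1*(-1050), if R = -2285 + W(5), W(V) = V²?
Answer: -1210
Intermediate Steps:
R = -2260 (R = -2285 + 5² = -2285 + 25 = -2260)
R - 1*(-1050) = -2260 - 1*(-1050) = -2260 + 1050 = -1210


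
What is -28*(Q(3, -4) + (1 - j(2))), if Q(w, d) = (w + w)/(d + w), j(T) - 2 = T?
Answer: 252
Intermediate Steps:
j(T) = 2 + T
Q(w, d) = 2*w/(d + w) (Q(w, d) = (2*w)/(d + w) = 2*w/(d + w))
-28*(Q(3, -4) + (1 - j(2))) = -28*(2*3/(-4 + 3) + (1 - (2 + 2))) = -28*(2*3/(-1) + (1 - 1*4)) = -28*(2*3*(-1) + (1 - 4)) = -28*(-6 - 3) = -28*(-9) = 252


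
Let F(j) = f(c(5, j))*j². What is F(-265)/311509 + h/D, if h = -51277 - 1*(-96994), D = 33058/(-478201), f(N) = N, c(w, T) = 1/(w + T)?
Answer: -177064766452870183/267744477572 ≈ -6.6132e+5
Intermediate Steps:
c(w, T) = 1/(T + w)
F(j) = j²/(5 + j) (F(j) = j²/(j + 5) = j²/(5 + j))
D = -33058/478201 (D = 33058*(-1/478201) = -33058/478201 ≈ -0.069130)
h = 45717 (h = -51277 + 96994 = 45717)
F(-265)/311509 + h/D = ((-265)²/(5 - 265))/311509 + 45717/(-33058/478201) = (70225/(-260))*(1/311509) + 45717*(-478201/33058) = (70225*(-1/260))*(1/311509) - 21861915117/33058 = -14045/52*1/311509 - 21861915117/33058 = -14045/16198468 - 21861915117/33058 = -177064766452870183/267744477572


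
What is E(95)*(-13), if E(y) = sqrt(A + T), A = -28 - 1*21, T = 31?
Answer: -39*I*sqrt(2) ≈ -55.154*I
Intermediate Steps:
A = -49 (A = -28 - 21 = -49)
E(y) = 3*I*sqrt(2) (E(y) = sqrt(-49 + 31) = sqrt(-18) = 3*I*sqrt(2))
E(95)*(-13) = (3*I*sqrt(2))*(-13) = -39*I*sqrt(2)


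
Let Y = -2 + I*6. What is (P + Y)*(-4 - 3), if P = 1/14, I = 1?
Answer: -57/2 ≈ -28.500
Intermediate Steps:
Y = 4 (Y = -2 + 1*6 = -2 + 6 = 4)
P = 1/14 ≈ 0.071429
(P + Y)*(-4 - 3) = (1/14 + 4)*(-4 - 3) = (57/14)*(-7) = -57/2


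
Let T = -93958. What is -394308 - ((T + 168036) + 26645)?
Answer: -495031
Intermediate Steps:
-394308 - ((T + 168036) + 26645) = -394308 - ((-93958 + 168036) + 26645) = -394308 - (74078 + 26645) = -394308 - 1*100723 = -394308 - 100723 = -495031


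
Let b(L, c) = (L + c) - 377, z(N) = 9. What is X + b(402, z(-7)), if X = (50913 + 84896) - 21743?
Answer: 114100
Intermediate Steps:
X = 114066 (X = 135809 - 21743 = 114066)
b(L, c) = -377 + L + c
X + b(402, z(-7)) = 114066 + (-377 + 402 + 9) = 114066 + 34 = 114100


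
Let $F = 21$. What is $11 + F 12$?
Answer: $263$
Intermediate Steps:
$11 + F 12 = 11 + 21 \cdot 12 = 11 + 252 = 263$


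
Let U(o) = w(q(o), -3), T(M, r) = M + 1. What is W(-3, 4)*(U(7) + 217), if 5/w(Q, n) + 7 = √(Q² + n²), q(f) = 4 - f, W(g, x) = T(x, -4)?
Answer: 33460/31 - 75*√2/31 ≈ 1075.9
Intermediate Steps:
T(M, r) = 1 + M
W(g, x) = 1 + x
w(Q, n) = 5/(-7 + √(Q² + n²))
U(o) = 5/(-7 + √(9 + (4 - o)²)) (U(o) = 5/(-7 + √((4 - o)² + (-3)²)) = 5/(-7 + √((4 - o)² + 9)) = 5/(-7 + √(9 + (4 - o)²)))
W(-3, 4)*(U(7) + 217) = (1 + 4)*(5/(-7 + √(9 + (-4 + 7)²)) + 217) = 5*(5/(-7 + √(9 + 3²)) + 217) = 5*(5/(-7 + √(9 + 9)) + 217) = 5*(5/(-7 + √18) + 217) = 5*(5/(-7 + 3*√2) + 217) = 5*(217 + 5/(-7 + 3*√2)) = 1085 + 25/(-7 + 3*√2)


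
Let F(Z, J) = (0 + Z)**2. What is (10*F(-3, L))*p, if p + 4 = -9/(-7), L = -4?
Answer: -1710/7 ≈ -244.29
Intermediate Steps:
F(Z, J) = Z**2
p = -19/7 (p = -4 - 9/(-7) = -4 - 9*(-1/7) = -4 + 9/7 = -19/7 ≈ -2.7143)
(10*F(-3, L))*p = (10*(-3)**2)*(-19/7) = (10*9)*(-19/7) = 90*(-19/7) = -1710/7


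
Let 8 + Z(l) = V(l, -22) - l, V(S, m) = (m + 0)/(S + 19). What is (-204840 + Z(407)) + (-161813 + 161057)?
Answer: -43880354/213 ≈ -2.0601e+5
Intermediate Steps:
V(S, m) = m/(19 + S)
Z(l) = -8 - l - 22/(19 + l) (Z(l) = -8 + (-22/(19 + l) - l) = -8 + (-l - 22/(19 + l)) = -8 - l - 22/(19 + l))
(-204840 + Z(407)) + (-161813 + 161057) = (-204840 + (-22 + (-8 - 1*407)*(19 + 407))/(19 + 407)) + (-161813 + 161057) = (-204840 + (-22 + (-8 - 407)*426)/426) - 756 = (-204840 + (-22 - 415*426)/426) - 756 = (-204840 + (-22 - 176790)/426) - 756 = (-204840 + (1/426)*(-176812)) - 756 = (-204840 - 88406/213) - 756 = -43719326/213 - 756 = -43880354/213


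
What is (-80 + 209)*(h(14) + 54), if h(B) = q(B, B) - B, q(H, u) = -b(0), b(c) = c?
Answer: 5160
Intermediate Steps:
q(H, u) = 0 (q(H, u) = -1*0 = 0)
h(B) = -B (h(B) = 0 - B = -B)
(-80 + 209)*(h(14) + 54) = (-80 + 209)*(-1*14 + 54) = 129*(-14 + 54) = 129*40 = 5160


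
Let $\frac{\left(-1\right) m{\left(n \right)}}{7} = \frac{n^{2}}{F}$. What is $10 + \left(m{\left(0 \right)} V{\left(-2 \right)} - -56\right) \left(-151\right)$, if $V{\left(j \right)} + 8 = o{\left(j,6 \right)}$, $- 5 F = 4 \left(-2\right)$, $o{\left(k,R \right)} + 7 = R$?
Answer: $-8446$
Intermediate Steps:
$o{\left(k,R \right)} = -7 + R$
$F = \frac{8}{5}$ ($F = - \frac{4 \left(-2\right)}{5} = \left(- \frac{1}{5}\right) \left(-8\right) = \frac{8}{5} \approx 1.6$)
$V{\left(j \right)} = -9$ ($V{\left(j \right)} = -8 + \left(-7 + 6\right) = -8 - 1 = -9$)
$m{\left(n \right)} = - \frac{35 n^{2}}{8}$ ($m{\left(n \right)} = - 7 \frac{n^{2}}{\frac{8}{5}} = - 7 n^{2} \cdot \frac{5}{8} = - 7 \frac{5 n^{2}}{8} = - \frac{35 n^{2}}{8}$)
$10 + \left(m{\left(0 \right)} V{\left(-2 \right)} - -56\right) \left(-151\right) = 10 + \left(- \frac{35 \cdot 0^{2}}{8} \left(-9\right) - -56\right) \left(-151\right) = 10 + \left(\left(- \frac{35}{8}\right) 0 \left(-9\right) + 56\right) \left(-151\right) = 10 + \left(0 \left(-9\right) + 56\right) \left(-151\right) = 10 + \left(0 + 56\right) \left(-151\right) = 10 + 56 \left(-151\right) = 10 - 8456 = -8446$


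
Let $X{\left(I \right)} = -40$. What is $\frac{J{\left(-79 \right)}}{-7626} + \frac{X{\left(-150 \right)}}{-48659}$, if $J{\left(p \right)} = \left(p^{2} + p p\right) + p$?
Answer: $- \frac{603212537}{371073534} \approx -1.6256$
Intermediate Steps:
$J{\left(p \right)} = p + 2 p^{2}$ ($J{\left(p \right)} = \left(p^{2} + p^{2}\right) + p = 2 p^{2} + p = p + 2 p^{2}$)
$\frac{J{\left(-79 \right)}}{-7626} + \frac{X{\left(-150 \right)}}{-48659} = \frac{\left(-79\right) \left(1 + 2 \left(-79\right)\right)}{-7626} - \frac{40}{-48659} = - 79 \left(1 - 158\right) \left(- \frac{1}{7626}\right) - - \frac{40}{48659} = \left(-79\right) \left(-157\right) \left(- \frac{1}{7626}\right) + \frac{40}{48659} = 12403 \left(- \frac{1}{7626}\right) + \frac{40}{48659} = - \frac{12403}{7626} + \frac{40}{48659} = - \frac{603212537}{371073534}$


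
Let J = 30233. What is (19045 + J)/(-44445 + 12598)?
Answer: -49278/31847 ≈ -1.5473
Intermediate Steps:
(19045 + J)/(-44445 + 12598) = (19045 + 30233)/(-44445 + 12598) = 49278/(-31847) = 49278*(-1/31847) = -49278/31847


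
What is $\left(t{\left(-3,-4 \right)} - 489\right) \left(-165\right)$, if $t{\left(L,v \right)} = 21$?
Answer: $77220$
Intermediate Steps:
$\left(t{\left(-3,-4 \right)} - 489\right) \left(-165\right) = \left(21 - 489\right) \left(-165\right) = \left(-468\right) \left(-165\right) = 77220$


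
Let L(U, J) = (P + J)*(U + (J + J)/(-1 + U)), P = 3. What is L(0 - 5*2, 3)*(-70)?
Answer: 48720/11 ≈ 4429.1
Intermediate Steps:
L(U, J) = (3 + J)*(U + 2*J/(-1 + U)) (L(U, J) = (3 + J)*(U + (J + J)/(-1 + U)) = (3 + J)*(U + (2*J)/(-1 + U)) = (3 + J)*(U + 2*J/(-1 + U)))
L(0 - 5*2, 3)*(-70) = ((-3*(0 - 5*2) + 2*3² + 3*(0 - 5*2)² + 6*3 + 3*(0 - 5*2)² - 1*3*(0 - 5*2))/(-1 + (0 - 5*2)))*(-70) = ((-3*(0 - 10) + 2*9 + 3*(0 - 10)² + 18 + 3*(0 - 10)² - 1*3*(0 - 10))/(-1 + (0 - 10)))*(-70) = ((-3*(-10) + 18 + 3*(-10)² + 18 + 3*(-10)² - 1*3*(-10))/(-1 - 10))*(-70) = ((30 + 18 + 3*100 + 18 + 3*100 + 30)/(-11))*(-70) = -(30 + 18 + 300 + 18 + 300 + 30)/11*(-70) = -1/11*696*(-70) = -696/11*(-70) = 48720/11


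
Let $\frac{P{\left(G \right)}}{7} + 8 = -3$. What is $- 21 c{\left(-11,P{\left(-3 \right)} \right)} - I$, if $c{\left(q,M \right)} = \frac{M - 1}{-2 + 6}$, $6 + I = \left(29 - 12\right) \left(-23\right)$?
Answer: $\frac{1613}{2} \approx 806.5$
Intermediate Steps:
$P{\left(G \right)} = -77$ ($P{\left(G \right)} = -56 + 7 \left(-3\right) = -56 - 21 = -77$)
$I = -397$ ($I = -6 + \left(29 - 12\right) \left(-23\right) = -6 + 17 \left(-23\right) = -6 - 391 = -397$)
$c{\left(q,M \right)} = - \frac{1}{4} + \frac{M}{4}$ ($c{\left(q,M \right)} = \frac{-1 + M}{4} = \left(-1 + M\right) \frac{1}{4} = - \frac{1}{4} + \frac{M}{4}$)
$- 21 c{\left(-11,P{\left(-3 \right)} \right)} - I = - 21 \left(- \frac{1}{4} + \frac{1}{4} \left(-77\right)\right) - -397 = - 21 \left(- \frac{1}{4} - \frac{77}{4}\right) + 397 = \left(-21\right) \left(- \frac{39}{2}\right) + 397 = \frac{819}{2} + 397 = \frac{1613}{2}$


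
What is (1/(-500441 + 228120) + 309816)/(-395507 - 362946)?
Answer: -84369402935/206542679413 ≈ -0.40848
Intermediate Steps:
(1/(-500441 + 228120) + 309816)/(-395507 - 362946) = (1/(-272321) + 309816)/(-758453) = (-1/272321 + 309816)*(-1/758453) = (84369402935/272321)*(-1/758453) = -84369402935/206542679413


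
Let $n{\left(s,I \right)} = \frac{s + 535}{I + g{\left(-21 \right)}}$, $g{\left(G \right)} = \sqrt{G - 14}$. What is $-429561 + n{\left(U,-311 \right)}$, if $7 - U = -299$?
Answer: $- \frac{41562865667}{96756} - \frac{841 i \sqrt{35}}{96756} \approx -4.2956 \cdot 10^{5} - 0.051422 i$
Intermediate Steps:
$g{\left(G \right)} = \sqrt{-14 + G}$
$U = 306$ ($U = 7 - -299 = 7 + 299 = 306$)
$n{\left(s,I \right)} = \frac{535 + s}{I + i \sqrt{35}}$ ($n{\left(s,I \right)} = \frac{s + 535}{I + \sqrt{-14 - 21}} = \frac{535 + s}{I + \sqrt{-35}} = \frac{535 + s}{I + i \sqrt{35}}$)
$-429561 + n{\left(U,-311 \right)} = -429561 + \frac{535 + 306}{-311 + i \sqrt{35}} = -429561 + \frac{1}{-311 + i \sqrt{35}} \cdot 841 = -429561 + \frac{841}{-311 + i \sqrt{35}}$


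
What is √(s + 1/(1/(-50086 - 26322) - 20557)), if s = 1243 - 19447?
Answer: 2*I*√11228040567601565702213/1570719257 ≈ 134.92*I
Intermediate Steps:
s = -18204
√(s + 1/(1/(-50086 - 26322) - 20557)) = √(-18204 + 1/(1/(-50086 - 26322) - 20557)) = √(-18204 + 1/(1/(-76408) - 20557)) = √(-18204 + 1/(-1/76408 - 20557)) = √(-18204 + 1/(-1570719257/76408)) = √(-18204 - 76408/1570719257) = √(-28593373430836/1570719257) = 2*I*√11228040567601565702213/1570719257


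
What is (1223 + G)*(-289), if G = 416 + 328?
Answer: -568463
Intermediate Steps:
G = 744
(1223 + G)*(-289) = (1223 + 744)*(-289) = 1967*(-289) = -568463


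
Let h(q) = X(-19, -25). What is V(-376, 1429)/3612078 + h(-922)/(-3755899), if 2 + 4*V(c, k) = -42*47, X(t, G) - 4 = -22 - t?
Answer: -929513092/6783300074061 ≈ -0.00013703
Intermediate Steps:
X(t, G) = -18 - t (X(t, G) = 4 + (-22 - t) = -18 - t)
h(q) = 1 (h(q) = -18 - 1*(-19) = -18 + 19 = 1)
V(c, k) = -494 (V(c, k) = -½ + (-42*47)/4 = -½ + (¼)*(-1974) = -½ - 987/2 = -494)
V(-376, 1429)/3612078 + h(-922)/(-3755899) = -494/3612078 + 1/(-3755899) = -494*1/3612078 + 1*(-1/3755899) = -247/1806039 - 1/3755899 = -929513092/6783300074061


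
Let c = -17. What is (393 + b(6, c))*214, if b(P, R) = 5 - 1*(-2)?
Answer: 85600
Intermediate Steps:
b(P, R) = 7 (b(P, R) = 5 + 2 = 7)
(393 + b(6, c))*214 = (393 + 7)*214 = 400*214 = 85600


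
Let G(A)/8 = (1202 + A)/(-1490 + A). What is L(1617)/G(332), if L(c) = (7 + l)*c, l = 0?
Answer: -6553701/6136 ≈ -1068.1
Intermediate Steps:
G(A) = 8*(1202 + A)/(-1490 + A) (G(A) = 8*((1202 + A)/(-1490 + A)) = 8*(1202 + A)/(-1490 + A))
L(c) = 7*c (L(c) = (7 + 0)*c = 7*c)
L(1617)/G(332) = (7*1617)/((8*(1202 + 332)/(-1490 + 332))) = 11319/((8*1534/(-1158))) = 11319/((8*(-1/1158)*1534)) = 11319/(-6136/579) = 11319*(-579/6136) = -6553701/6136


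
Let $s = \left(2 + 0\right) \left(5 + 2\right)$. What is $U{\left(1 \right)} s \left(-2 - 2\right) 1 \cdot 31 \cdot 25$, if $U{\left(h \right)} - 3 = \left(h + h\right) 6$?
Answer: $-651000$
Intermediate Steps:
$U{\left(h \right)} = 3 + 12 h$ ($U{\left(h \right)} = 3 + \left(h + h\right) 6 = 3 + 2 h 6 = 3 + 12 h$)
$s = 14$ ($s = 2 \cdot 7 = 14$)
$U{\left(1 \right)} s \left(-2 - 2\right) 1 \cdot 31 \cdot 25 = \left(3 + 12 \cdot 1\right) 14 \left(-2 - 2\right) 1 \cdot 31 \cdot 25 = \left(3 + 12\right) 14 \left(\left(-4\right) 1\right) 31 \cdot 25 = 15 \cdot 14 \left(-4\right) 31 \cdot 25 = 210 \left(-4\right) 31 \cdot 25 = \left(-840\right) 31 \cdot 25 = \left(-26040\right) 25 = -651000$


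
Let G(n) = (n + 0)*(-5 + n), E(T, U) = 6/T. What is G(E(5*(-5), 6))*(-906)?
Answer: -712116/625 ≈ -1139.4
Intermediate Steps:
G(n) = n*(-5 + n)
G(E(5*(-5), 6))*(-906) = ((6/((5*(-5))))*(-5 + 6/((5*(-5)))))*(-906) = ((6/(-25))*(-5 + 6/(-25)))*(-906) = ((6*(-1/25))*(-5 + 6*(-1/25)))*(-906) = -6*(-5 - 6/25)/25*(-906) = -6/25*(-131/25)*(-906) = (786/625)*(-906) = -712116/625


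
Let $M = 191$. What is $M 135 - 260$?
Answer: $25525$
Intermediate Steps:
$M 135 - 260 = 191 \cdot 135 - 260 = 25785 - 260 = 25525$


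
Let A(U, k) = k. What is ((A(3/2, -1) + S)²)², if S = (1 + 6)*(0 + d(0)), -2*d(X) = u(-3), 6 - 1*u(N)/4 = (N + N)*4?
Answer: 31414372081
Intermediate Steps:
u(N) = 24 - 32*N (u(N) = 24 - 4*(N + N)*4 = 24 - 4*2*N*4 = 24 - 32*N)
d(X) = -60 (d(X) = -(24 - 32*(-3))/2 = -(24 + 96)/2 = -½*120 = -60)
S = -420 (S = (1 + 6)*(0 - 60) = 7*(-60) = -420)
((A(3/2, -1) + S)²)² = ((-1 - 420)²)² = ((-421)²)² = 177241² = 31414372081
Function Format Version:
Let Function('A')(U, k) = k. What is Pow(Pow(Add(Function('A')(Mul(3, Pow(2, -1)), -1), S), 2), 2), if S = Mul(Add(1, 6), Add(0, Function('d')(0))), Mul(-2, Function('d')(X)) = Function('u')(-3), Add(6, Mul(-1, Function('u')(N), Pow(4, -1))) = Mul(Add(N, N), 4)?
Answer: 31414372081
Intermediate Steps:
Function('u')(N) = Add(24, Mul(-32, N)) (Function('u')(N) = Add(24, Mul(-4, Mul(Add(N, N), 4))) = Add(24, Mul(-4, Mul(Mul(2, N), 4))) = Add(24, Mul(-4, Mul(8, N))) = Add(24, Mul(-32, N)))
Function('d')(X) = -60 (Function('d')(X) = Mul(Rational(-1, 2), Add(24, Mul(-32, -3))) = Mul(Rational(-1, 2), Add(24, 96)) = Mul(Rational(-1, 2), 120) = -60)
S = -420 (S = Mul(Add(1, 6), Add(0, -60)) = Mul(7, -60) = -420)
Pow(Pow(Add(Function('A')(Mul(3, Pow(2, -1)), -1), S), 2), 2) = Pow(Pow(Add(-1, -420), 2), 2) = Pow(Pow(-421, 2), 2) = Pow(177241, 2) = 31414372081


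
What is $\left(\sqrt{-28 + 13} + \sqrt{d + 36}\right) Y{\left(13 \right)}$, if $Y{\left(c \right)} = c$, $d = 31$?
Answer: $13 \sqrt{67} + 13 i \sqrt{15} \approx 106.41 + 50.349 i$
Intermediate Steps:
$\left(\sqrt{-28 + 13} + \sqrt{d + 36}\right) Y{\left(13 \right)} = \left(\sqrt{-28 + 13} + \sqrt{31 + 36}\right) 13 = \left(\sqrt{-15} + \sqrt{67}\right) 13 = \left(i \sqrt{15} + \sqrt{67}\right) 13 = \left(\sqrt{67} + i \sqrt{15}\right) 13 = 13 \sqrt{67} + 13 i \sqrt{15}$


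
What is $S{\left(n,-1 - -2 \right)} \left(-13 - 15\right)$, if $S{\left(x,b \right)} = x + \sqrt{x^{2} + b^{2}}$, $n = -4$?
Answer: $112 - 28 \sqrt{17} \approx -3.447$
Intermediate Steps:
$S{\left(x,b \right)} = x + \sqrt{b^{2} + x^{2}}$
$S{\left(n,-1 - -2 \right)} \left(-13 - 15\right) = \left(-4 + \sqrt{\left(-1 - -2\right)^{2} + \left(-4\right)^{2}}\right) \left(-13 - 15\right) = \left(-4 + \sqrt{\left(-1 + 2\right)^{2} + 16}\right) \left(-28\right) = \left(-4 + \sqrt{1^{2} + 16}\right) \left(-28\right) = \left(-4 + \sqrt{1 + 16}\right) \left(-28\right) = \left(-4 + \sqrt{17}\right) \left(-28\right) = 112 - 28 \sqrt{17}$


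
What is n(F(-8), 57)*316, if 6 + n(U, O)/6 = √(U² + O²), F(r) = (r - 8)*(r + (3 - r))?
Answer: -11376 + 5688*√617 ≈ 1.2991e+5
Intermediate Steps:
F(r) = -24 + 3*r (F(r) = (-8 + r)*3 = -24 + 3*r)
n(U, O) = -36 + 6*√(O² + U²) (n(U, O) = -36 + 6*√(U² + O²) = -36 + 6*√(O² + U²))
n(F(-8), 57)*316 = (-36 + 6*√(57² + (-24 + 3*(-8))²))*316 = (-36 + 6*√(3249 + (-24 - 24)²))*316 = (-36 + 6*√(3249 + (-48)²))*316 = (-36 + 6*√(3249 + 2304))*316 = (-36 + 6*√5553)*316 = (-36 + 6*(3*√617))*316 = (-36 + 18*√617)*316 = -11376 + 5688*√617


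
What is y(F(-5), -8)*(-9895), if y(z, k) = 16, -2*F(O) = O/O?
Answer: -158320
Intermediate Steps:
F(O) = -½ (F(O) = -O/(2*O) = -½*1 = -½)
y(F(-5), -8)*(-9895) = 16*(-9895) = -158320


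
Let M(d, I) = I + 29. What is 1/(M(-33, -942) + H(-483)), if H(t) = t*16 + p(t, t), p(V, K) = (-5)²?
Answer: -1/8616 ≈ -0.00011606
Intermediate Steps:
M(d, I) = 29 + I
p(V, K) = 25
H(t) = 25 + 16*t (H(t) = t*16 + 25 = 16*t + 25 = 25 + 16*t)
1/(M(-33, -942) + H(-483)) = 1/((29 - 942) + (25 + 16*(-483))) = 1/(-913 + (25 - 7728)) = 1/(-913 - 7703) = 1/(-8616) = -1/8616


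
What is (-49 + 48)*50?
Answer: -50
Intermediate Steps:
(-49 + 48)*50 = -1*50 = -50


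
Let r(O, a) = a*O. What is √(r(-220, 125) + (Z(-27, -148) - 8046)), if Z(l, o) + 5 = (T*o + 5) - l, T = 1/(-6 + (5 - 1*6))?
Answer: I*√1739395/7 ≈ 188.41*I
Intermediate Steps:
T = -⅐ (T = 1/(-6 + (5 - 6)) = 1/(-6 - 1) = 1/(-7) = -⅐ ≈ -0.14286)
r(O, a) = O*a
Z(l, o) = -l - o/7 (Z(l, o) = -5 + ((-o/7 + 5) - l) = -5 + ((5 - o/7) - l) = -5 + (5 - l - o/7) = -l - o/7)
√(r(-220, 125) + (Z(-27, -148) - 8046)) = √(-220*125 + ((-1*(-27) - ⅐*(-148)) - 8046)) = √(-27500 + ((27 + 148/7) - 8046)) = √(-27500 + (337/7 - 8046)) = √(-27500 - 55985/7) = √(-248485/7) = I*√1739395/7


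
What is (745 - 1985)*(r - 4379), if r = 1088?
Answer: 4080840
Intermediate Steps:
(745 - 1985)*(r - 4379) = (745 - 1985)*(1088 - 4379) = -1240*(-3291) = 4080840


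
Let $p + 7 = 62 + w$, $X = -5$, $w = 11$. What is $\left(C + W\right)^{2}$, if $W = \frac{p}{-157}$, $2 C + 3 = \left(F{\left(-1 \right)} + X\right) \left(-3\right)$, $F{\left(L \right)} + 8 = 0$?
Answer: $\frac{7617600}{24649} \approx 309.04$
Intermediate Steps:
$F{\left(L \right)} = -8$ ($F{\left(L \right)} = -8 + 0 = -8$)
$p = 66$ ($p = -7 + \left(62 + 11\right) = -7 + 73 = 66$)
$C = 18$ ($C = - \frac{3}{2} + \frac{\left(-8 - 5\right) \left(-3\right)}{2} = - \frac{3}{2} + \frac{\left(-13\right) \left(-3\right)}{2} = - \frac{3}{2} + \frac{1}{2} \cdot 39 = - \frac{3}{2} + \frac{39}{2} = 18$)
$W = - \frac{66}{157}$ ($W = \frac{66}{-157} = 66 \left(- \frac{1}{157}\right) = - \frac{66}{157} \approx -0.42038$)
$\left(C + W\right)^{2} = \left(18 - \frac{66}{157}\right)^{2} = \left(\frac{2760}{157}\right)^{2} = \frac{7617600}{24649}$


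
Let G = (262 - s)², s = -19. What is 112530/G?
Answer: 112530/78961 ≈ 1.4251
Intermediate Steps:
G = 78961 (G = (262 - 1*(-19))² = (262 + 19)² = 281² = 78961)
112530/G = 112530/78961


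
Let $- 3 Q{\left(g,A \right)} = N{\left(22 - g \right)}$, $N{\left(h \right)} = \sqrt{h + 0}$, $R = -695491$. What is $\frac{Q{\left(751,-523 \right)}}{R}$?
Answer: $\frac{9 i}{695491} \approx 1.294 \cdot 10^{-5} i$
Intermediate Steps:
$N{\left(h \right)} = \sqrt{h}$
$Q{\left(g,A \right)} = - \frac{\sqrt{22 - g}}{3}$
$\frac{Q{\left(751,-523 \right)}}{R} = \frac{\left(- \frac{1}{3}\right) \sqrt{22 - 751}}{-695491} = - \frac{\sqrt{22 - 751}}{3} \left(- \frac{1}{695491}\right) = - \frac{\sqrt{-729}}{3} \left(- \frac{1}{695491}\right) = - \frac{27 i}{3} \left(- \frac{1}{695491}\right) = - 9 i \left(- \frac{1}{695491}\right) = \frac{9 i}{695491}$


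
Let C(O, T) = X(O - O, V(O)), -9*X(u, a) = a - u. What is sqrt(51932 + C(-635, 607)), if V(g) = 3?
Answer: sqrt(467385)/3 ≈ 227.89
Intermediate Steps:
X(u, a) = -a/9 + u/9 (X(u, a) = -(a - u)/9 = -a/9 + u/9)
C(O, T) = -1/3 (C(O, T) = -1/9*3 + (O - O)/9 = -1/3 + (1/9)*0 = -1/3 + 0 = -1/3)
sqrt(51932 + C(-635, 607)) = sqrt(51932 - 1/3) = sqrt(155795/3) = sqrt(467385)/3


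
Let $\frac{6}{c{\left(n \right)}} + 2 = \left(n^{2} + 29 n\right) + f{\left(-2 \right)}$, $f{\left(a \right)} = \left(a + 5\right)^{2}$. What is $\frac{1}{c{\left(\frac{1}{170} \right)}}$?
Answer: $\frac{69077}{57800} \approx 1.1951$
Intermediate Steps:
$f{\left(a \right)} = \left(5 + a\right)^{2}$
$c{\left(n \right)} = \frac{6}{7 + n^{2} + 29 n}$ ($c{\left(n \right)} = \frac{6}{-2 + \left(\left(n^{2} + 29 n\right) + \left(5 - 2\right)^{2}\right)} = \frac{6}{-2 + \left(\left(n^{2} + 29 n\right) + 3^{2}\right)} = \frac{6}{-2 + \left(\left(n^{2} + 29 n\right) + 9\right)} = \frac{6}{-2 + \left(9 + n^{2} + 29 n\right)} = \frac{6}{7 + n^{2} + 29 n}$)
$\frac{1}{c{\left(\frac{1}{170} \right)}} = \frac{1}{6 \frac{1}{7 + \left(\frac{1}{170}\right)^{2} + \frac{29}{170}}} = \frac{1}{6 \frac{1}{7 + \left(\frac{1}{170}\right)^{2} + 29 \cdot \frac{1}{170}}} = \frac{1}{6 \frac{1}{7 + \frac{1}{28900} + \frac{29}{170}}} = \frac{1}{6 \frac{1}{\frac{207231}{28900}}} = \frac{1}{6 \cdot \frac{28900}{207231}} = \frac{1}{\frac{57800}{69077}} = \frac{69077}{57800}$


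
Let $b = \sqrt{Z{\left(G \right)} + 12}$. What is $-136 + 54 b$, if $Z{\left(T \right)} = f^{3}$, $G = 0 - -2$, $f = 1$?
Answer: $-136 + 54 \sqrt{13} \approx 58.7$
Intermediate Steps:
$G = 2$ ($G = 0 + 2 = 2$)
$Z{\left(T \right)} = 1$ ($Z{\left(T \right)} = 1^{3} = 1$)
$b = \sqrt{13}$ ($b = \sqrt{1 + 12} = \sqrt{13} \approx 3.6056$)
$-136 + 54 b = -136 + 54 \sqrt{13}$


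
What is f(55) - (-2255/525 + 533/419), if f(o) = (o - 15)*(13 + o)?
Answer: 119799404/43995 ≈ 2723.0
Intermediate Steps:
f(o) = (-15 + o)*(13 + o)
f(55) - (-2255/525 + 533/419) = (-195 + 55² - 2*55) - (-2255/525 + 533/419) = (-195 + 3025 - 110) - (-2255*1/525 + 533*(1/419)) = 2720 - (-451/105 + 533/419) = 2720 - 1*(-133004/43995) = 2720 + 133004/43995 = 119799404/43995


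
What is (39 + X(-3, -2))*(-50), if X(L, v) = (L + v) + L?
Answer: -1550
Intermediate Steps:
X(L, v) = v + 2*L
(39 + X(-3, -2))*(-50) = (39 + (-2 + 2*(-3)))*(-50) = (39 + (-2 - 6))*(-50) = (39 - 8)*(-50) = 31*(-50) = -1550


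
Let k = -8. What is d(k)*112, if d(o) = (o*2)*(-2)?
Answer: 3584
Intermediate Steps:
d(o) = -4*o (d(o) = (2*o)*(-2) = -4*o)
d(k)*112 = -4*(-8)*112 = 32*112 = 3584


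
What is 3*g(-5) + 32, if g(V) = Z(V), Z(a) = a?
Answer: 17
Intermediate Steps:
g(V) = V
3*g(-5) + 32 = 3*(-5) + 32 = -15 + 32 = 17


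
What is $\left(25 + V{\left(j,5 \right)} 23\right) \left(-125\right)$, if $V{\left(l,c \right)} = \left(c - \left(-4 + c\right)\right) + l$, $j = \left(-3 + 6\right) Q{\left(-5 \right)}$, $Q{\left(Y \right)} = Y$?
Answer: $28500$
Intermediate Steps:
$j = -15$ ($j = \left(-3 + 6\right) \left(-5\right) = 3 \left(-5\right) = -15$)
$V{\left(l,c \right)} = 4 + l$
$\left(25 + V{\left(j,5 \right)} 23\right) \left(-125\right) = \left(25 + \left(4 - 15\right) 23\right) \left(-125\right) = \left(25 - 253\right) \left(-125\right) = \left(-228\right) \left(-125\right) = 28500$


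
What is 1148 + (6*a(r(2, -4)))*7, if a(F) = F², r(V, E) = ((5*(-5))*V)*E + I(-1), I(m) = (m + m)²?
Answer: 1749020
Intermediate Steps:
I(m) = 4*m² (I(m) = (2*m)² = 4*m²)
r(V, E) = 4 - 25*E*V (r(V, E) = ((5*(-5))*V)*E + 4*(-1)² = (-25*V)*E + 4*1 = -25*E*V + 4 = 4 - 25*E*V)
1148 + (6*a(r(2, -4)))*7 = 1148 + (6*(4 - 25*(-4)*2)²)*7 = 1148 + (6*(4 + 200)²)*7 = 1148 + (6*204²)*7 = 1148 + (6*41616)*7 = 1148 + 249696*7 = 1148 + 1747872 = 1749020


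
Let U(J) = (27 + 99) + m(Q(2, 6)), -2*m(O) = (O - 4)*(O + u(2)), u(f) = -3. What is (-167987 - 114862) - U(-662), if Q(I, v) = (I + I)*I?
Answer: -282965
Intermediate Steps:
Q(I, v) = 2*I**2 (Q(I, v) = (2*I)*I = 2*I**2)
m(O) = -(-4 + O)*(-3 + O)/2 (m(O) = -(O - 4)*(O - 3)/2 = -(-4 + O)*(-3 + O)/2)
U(J) = 116 (U(J) = (27 + 99) + (-6 - (2*2**2)**2/2 + 7*(2*2**2)/2) = 126 + (-6 - (2*4)**2/2 + 7*(2*4)/2) = 126 + (-6 - 1/2*8**2 + (7/2)*8) = 126 + (-6 - 1/2*64 + 28) = 126 + (-6 - 32 + 28) = 126 - 10 = 116)
(-167987 - 114862) - U(-662) = (-167987 - 114862) - 1*116 = -282849 - 116 = -282965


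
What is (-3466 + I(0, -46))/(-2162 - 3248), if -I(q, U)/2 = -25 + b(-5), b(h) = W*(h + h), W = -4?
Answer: 1748/2705 ≈ 0.64621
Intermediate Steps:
b(h) = -8*h (b(h) = -4*(h + h) = -8*h)
I(q, U) = -30 (I(q, U) = -2*(-25 - 8*(-5)) = -2*(-25 + 40) = -2*15 = -30)
(-3466 + I(0, -46))/(-2162 - 3248) = (-3466 - 30)/(-2162 - 3248) = -3496/(-5410) = -3496*(-1/5410) = 1748/2705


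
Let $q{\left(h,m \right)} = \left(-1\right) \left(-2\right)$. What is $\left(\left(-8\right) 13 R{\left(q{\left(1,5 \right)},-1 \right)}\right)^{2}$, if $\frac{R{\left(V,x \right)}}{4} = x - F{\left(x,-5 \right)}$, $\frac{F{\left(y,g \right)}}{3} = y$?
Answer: $692224$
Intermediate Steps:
$F{\left(y,g \right)} = 3 y$
$q{\left(h,m \right)} = 2$
$R{\left(V,x \right)} = - 8 x$ ($R{\left(V,x \right)} = 4 \left(x - 3 x\right) = 4 \left(- 2 x\right) = - 8 x$)
$\left(\left(-8\right) 13 R{\left(q{\left(1,5 \right)},-1 \right)}\right)^{2} = \left(\left(-8\right) 13 \left(\left(-8\right) \left(-1\right)\right)\right)^{2} = \left(\left(-104\right) 8\right)^{2} = \left(-832\right)^{2} = 692224$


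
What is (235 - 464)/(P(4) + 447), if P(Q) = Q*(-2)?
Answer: -229/439 ≈ -0.52164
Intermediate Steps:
P(Q) = -2*Q
(235 - 464)/(P(4) + 447) = (235 - 464)/(-2*4 + 447) = -229/(-8 + 447) = -229/439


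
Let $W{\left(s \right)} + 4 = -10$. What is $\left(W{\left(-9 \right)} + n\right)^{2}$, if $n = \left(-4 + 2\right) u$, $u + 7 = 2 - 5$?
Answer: $36$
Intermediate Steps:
$W{\left(s \right)} = -14$ ($W{\left(s \right)} = -4 - 10 = -14$)
$u = -10$ ($u = -7 + \left(2 - 5\right) = -7 - 3 = -10$)
$n = 20$ ($n = \left(-4 + 2\right) \left(-10\right) = \left(-2\right) \left(-10\right) = 20$)
$\left(W{\left(-9 \right)} + n\right)^{2} = \left(-14 + 20\right)^{2} = 6^{2} = 36$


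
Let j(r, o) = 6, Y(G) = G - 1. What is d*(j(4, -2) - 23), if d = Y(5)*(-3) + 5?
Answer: 119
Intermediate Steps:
Y(G) = -1 + G
d = -7 (d = (-1 + 5)*(-3) + 5 = 4*(-3) + 5 = -12 + 5 = -7)
d*(j(4, -2) - 23) = -7*(6 - 23) = -7*(-17) = 119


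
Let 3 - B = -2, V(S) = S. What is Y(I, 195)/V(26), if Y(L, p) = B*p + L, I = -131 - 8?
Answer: 418/13 ≈ 32.154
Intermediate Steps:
I = -139
B = 5 (B = 3 - 1*(-2) = 3 + 2 = 5)
Y(L, p) = L + 5*p (Y(L, p) = 5*p + L = L + 5*p)
Y(I, 195)/V(26) = (-139 + 5*195)/26 = (-139 + 975)*(1/26) = 836*(1/26) = 418/13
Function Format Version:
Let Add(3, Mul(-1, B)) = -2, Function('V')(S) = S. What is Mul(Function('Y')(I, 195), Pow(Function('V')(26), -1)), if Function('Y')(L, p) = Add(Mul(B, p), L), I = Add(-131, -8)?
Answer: Rational(418, 13) ≈ 32.154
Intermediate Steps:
I = -139
B = 5 (B = Add(3, Mul(-1, -2)) = Add(3, 2) = 5)
Function('Y')(L, p) = Add(L, Mul(5, p)) (Function('Y')(L, p) = Add(Mul(5, p), L) = Add(L, Mul(5, p)))
Mul(Function('Y')(I, 195), Pow(Function('V')(26), -1)) = Mul(Add(-139, Mul(5, 195)), Pow(26, -1)) = Mul(Add(-139, 975), Rational(1, 26)) = Mul(836, Rational(1, 26)) = Rational(418, 13)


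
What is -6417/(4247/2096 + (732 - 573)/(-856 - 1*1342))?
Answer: -14781585168/4500821 ≈ -3284.2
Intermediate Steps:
-6417/(4247/2096 + (732 - 573)/(-856 - 1*1342)) = -6417/(4247*(1/2096) + 159/(-856 - 1342)) = -6417/(4247/2096 + 159/(-2198)) = -6417/(4247/2096 + 159*(-1/2198)) = -6417/(4247/2096 - 159/2198) = -6417/4500821/2303504 = -6417*2303504/4500821 = -14781585168/4500821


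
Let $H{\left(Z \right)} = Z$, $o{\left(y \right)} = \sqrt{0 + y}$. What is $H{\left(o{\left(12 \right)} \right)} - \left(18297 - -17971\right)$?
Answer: $-36268 + 2 \sqrt{3} \approx -36265.0$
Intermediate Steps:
$o{\left(y \right)} = \sqrt{y}$
$H{\left(o{\left(12 \right)} \right)} - \left(18297 - -17971\right) = \sqrt{12} - \left(18297 - -17971\right) = 2 \sqrt{3} - \left(18297 + 17971\right) = 2 \sqrt{3} - 36268 = -36268 + 2 \sqrt{3}$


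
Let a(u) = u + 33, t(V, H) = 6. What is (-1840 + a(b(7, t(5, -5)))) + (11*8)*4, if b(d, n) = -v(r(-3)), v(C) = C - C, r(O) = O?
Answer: -1455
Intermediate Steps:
v(C) = 0
b(d, n) = 0 (b(d, n) = -1*0 = 0)
a(u) = 33 + u
(-1840 + a(b(7, t(5, -5)))) + (11*8)*4 = (-1840 + (33 + 0)) + (11*8)*4 = (-1840 + 33) + 88*4 = -1807 + 352 = -1455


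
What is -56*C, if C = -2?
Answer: 112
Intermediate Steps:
-56*C = -56*(-2) = 112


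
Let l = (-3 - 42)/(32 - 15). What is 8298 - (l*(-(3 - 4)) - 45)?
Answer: 141876/17 ≈ 8345.6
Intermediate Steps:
l = -45/17 ≈ -2.6471
8298 - (l*(-(3 - 4)) - 45) = 8298 - (-(-45)*(3 - 4)/17 - 45) = 8298 - (-(-45)*(-1)/17 - 45) = 8298 - (-45/17*1 - 45) = 8298 - (-45/17 - 45) = 8298 - 1*(-810/17) = 8298 + 810/17 = 141876/17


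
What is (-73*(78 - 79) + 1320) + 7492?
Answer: 8885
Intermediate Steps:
(-73*(78 - 79) + 1320) + 7492 = (-73*(-1) + 1320) + 7492 = (73 + 1320) + 7492 = 1393 + 7492 = 8885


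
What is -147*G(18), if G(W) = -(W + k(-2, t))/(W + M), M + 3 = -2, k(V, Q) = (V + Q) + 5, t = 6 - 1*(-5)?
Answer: 4704/13 ≈ 361.85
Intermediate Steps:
t = 11 (t = 6 + 5 = 11)
k(V, Q) = 5 + Q + V (k(V, Q) = (Q + V) + 5 = 5 + Q + V)
M = -5 (M = -3 - 2 = -5)
G(W) = -(14 + W)/(-5 + W) (G(W) = -(W + (5 + 11 - 2))/(W - 5) = -(W + 14)/(-5 + W) = -(14 + W)/(-5 + W))
-147*G(18) = -147*(-14 - 1*18)/(-5 + 18) = -147*(-14 - 18)/13 = -147*(-32)/13 = -147*(-32/13) = 4704/13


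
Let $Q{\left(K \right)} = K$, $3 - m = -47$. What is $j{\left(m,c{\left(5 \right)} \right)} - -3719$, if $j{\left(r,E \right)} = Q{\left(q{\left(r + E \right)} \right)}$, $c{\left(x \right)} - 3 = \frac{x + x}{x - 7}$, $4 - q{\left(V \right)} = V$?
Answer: $3675$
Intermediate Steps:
$m = 50$ ($m = 3 - -47 = 3 + 47 = 50$)
$q{\left(V \right)} = 4 - V$
$c{\left(x \right)} = 3 + \frac{2 x}{-7 + x}$ ($c{\left(x \right)} = 3 + \frac{x + x}{x - 7} = 3 + \frac{2 x}{-7 + x}$)
$j{\left(r,E \right)} = 4 - E - r$ ($j{\left(r,E \right)} = 4 - \left(r + E\right) = 4 - \left(E + r\right) = 4 - E - r$)
$j{\left(m,c{\left(5 \right)} \right)} - -3719 = \left(4 - \frac{-21 + 5 \cdot 5}{-7 + 5} - 50\right) - -3719 = \left(4 - \frac{-21 + 25}{-2} - 50\right) + 3719 = \left(4 - \left(- \frac{1}{2}\right) 4 - 50\right) + 3719 = \left(4 - -2 - 50\right) + 3719 = \left(4 + 2 - 50\right) + 3719 = -44 + 3719 = 3675$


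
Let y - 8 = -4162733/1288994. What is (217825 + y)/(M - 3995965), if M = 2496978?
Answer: -280781267269/1932185249078 ≈ -0.14532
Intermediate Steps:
y = 6149219/1288994 (y = 8 - 4162733/1288994 = 6149219/1288994 ≈ 4.7706)
(217825 + y)/(M - 3995965) = (217825 + 6149219/1288994)/(2496978 - 3995965) = (280781267269/1288994)/(-1498987) = (280781267269/1288994)*(-1/1498987) = -280781267269/1932185249078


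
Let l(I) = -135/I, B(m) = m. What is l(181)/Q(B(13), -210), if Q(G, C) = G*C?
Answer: 9/32942 ≈ 0.00027321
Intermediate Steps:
Q(G, C) = C*G
l(181)/Q(B(13), -210) = (-135/181)/((-210*13)) = -135*1/181/(-2730) = -135/181*(-1/2730) = 9/32942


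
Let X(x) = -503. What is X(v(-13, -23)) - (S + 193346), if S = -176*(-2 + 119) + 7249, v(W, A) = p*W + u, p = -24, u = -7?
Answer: -180506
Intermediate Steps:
v(W, A) = -7 - 24*W (v(W, A) = -24*W - 7 = -7 - 24*W)
S = -13343 (S = -176*117 + 7249 = -20592 + 7249 = -13343)
X(v(-13, -23)) - (S + 193346) = -503 - (-13343 + 193346) = -503 - 1*180003 = -503 - 180003 = -180506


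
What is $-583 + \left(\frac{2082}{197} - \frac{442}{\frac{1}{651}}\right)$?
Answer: $- \frac{56797943}{197} \approx -2.8831 \cdot 10^{5}$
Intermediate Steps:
$-583 + \left(\frac{2082}{197} - \frac{442}{\frac{1}{651}}\right) = -583 + \left(2082 \cdot \frac{1}{197} - 442 \frac{1}{\frac{1}{651}}\right) = -583 + \left(\frac{2082}{197} - 287742\right) = -583 - \frac{56683092}{197} = - \frac{56797943}{197}$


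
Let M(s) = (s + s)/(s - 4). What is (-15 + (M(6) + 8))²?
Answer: 1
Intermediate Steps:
M(s) = 2*s/(-4 + s) (M(s) = (2*s)/(-4 + s) = 2*s/(-4 + s))
(-15 + (M(6) + 8))² = (-15 + (2*6/(-4 + 6) + 8))² = (-15 + (2*6/2 + 8))² = (-15 + (2*6*(½) + 8))² = (-15 + (6 + 8))² = (-15 + 14)² = (-1)² = 1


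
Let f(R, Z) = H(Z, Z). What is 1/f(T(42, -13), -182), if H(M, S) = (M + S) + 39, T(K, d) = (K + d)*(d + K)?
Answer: -1/325 ≈ -0.0030769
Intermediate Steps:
T(K, d) = (K + d)² (T(K, d) = (K + d)*(K + d) = (K + d)²)
H(M, S) = 39 + M + S
f(R, Z) = 39 + 2*Z (f(R, Z) = 39 + Z + Z = 39 + 2*Z)
1/f(T(42, -13), -182) = 1/(39 + 2*(-182)) = 1/(39 - 364) = 1/(-325) = -1/325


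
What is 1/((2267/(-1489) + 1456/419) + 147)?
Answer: 623891/92930088 ≈ 0.0067136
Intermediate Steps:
1/((2267/(-1489) + 1456/419) + 147) = 1/((2267*(-1/1489) + 1456*(1/419)) + 147) = 1/((-2267/1489 + 1456/419) + 147) = 1/(1218111/623891 + 147) = 1/(92930088/623891) = 623891/92930088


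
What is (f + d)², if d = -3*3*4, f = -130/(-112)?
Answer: 3806401/3136 ≈ 1213.8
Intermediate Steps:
f = 65/56 (f = -130*(-1/112) = 65/56 ≈ 1.1607)
d = -36 (d = -9*4 = -36)
(f + d)² = (65/56 - 36)² = (-1951/56)² = 3806401/3136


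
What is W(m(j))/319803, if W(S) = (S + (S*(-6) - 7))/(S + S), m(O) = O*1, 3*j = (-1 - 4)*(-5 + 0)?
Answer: -73/7995075 ≈ -9.1306e-6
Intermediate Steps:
j = 25/3 (j = ((-1 - 4)*(-5 + 0))/3 = (-5*(-5))/3 = (⅓)*25 = 25/3 ≈ 8.3333)
m(O) = O
W(S) = (-7 - 5*S)/(2*S) (W(S) = (S + (-6*S - 7))/((2*S)) = (S + (-7 - 6*S))*(1/(2*S)) = (-7 - 5*S)*(1/(2*S)) = (-7 - 5*S)/(2*S))
W(m(j))/319803 = ((-7 - 5*25/3)/(2*(25/3)))/319803 = ((½)*(3/25)*(-7 - 125/3))*(1/319803) = ((½)*(3/25)*(-146/3))*(1/319803) = -73/25*1/319803 = -73/7995075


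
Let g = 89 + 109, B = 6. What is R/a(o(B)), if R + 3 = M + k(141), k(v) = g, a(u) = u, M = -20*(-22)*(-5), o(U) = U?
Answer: -2005/6 ≈ -334.17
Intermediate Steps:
M = -2200 (M = 440*(-5) = -2200)
g = 198
k(v) = 198
R = -2005 (R = -3 + (-2200 + 198) = -3 - 2002 = -2005)
R/a(o(B)) = -2005/6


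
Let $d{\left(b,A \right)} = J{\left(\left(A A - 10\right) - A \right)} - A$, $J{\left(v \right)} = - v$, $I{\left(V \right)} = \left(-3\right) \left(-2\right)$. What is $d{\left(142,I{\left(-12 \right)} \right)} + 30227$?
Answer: $30201$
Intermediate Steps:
$I{\left(V \right)} = 6$
$d{\left(b,A \right)} = 10 - A^{2}$ ($d{\left(b,A \right)} = - (\left(A A - 10\right) - A) - A = - (\left(A^{2} - 10\right) - A) - A = - (\left(-10 + A^{2}\right) - A) - A = - (-10 + A^{2} - A) - A = \left(10 + A - A^{2}\right) - A = 10 - A^{2}$)
$d{\left(142,I{\left(-12 \right)} \right)} + 30227 = \left(10 - 6^{2}\right) + 30227 = \left(10 - 36\right) + 30227 = -26 + 30227 = 30201$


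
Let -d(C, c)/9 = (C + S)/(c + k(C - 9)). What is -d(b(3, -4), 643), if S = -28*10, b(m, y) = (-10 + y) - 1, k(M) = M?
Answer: -2655/619 ≈ -4.2892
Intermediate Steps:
b(m, y) = -11 + y
S = -280
d(C, c) = -9*(-280 + C)/(-9 + C + c) (d(C, c) = -9*(C - 280)/(c + (C - 9)) = -9*(-280 + C)/(c + (-9 + C)) = -9*(-280 + C)/(-9 + C + c))
-d(b(3, -4), 643) = -9*(280 - (-11 - 4))/(-9 + (-11 - 4) + 643) = -9*(280 - 1*(-15))/(-9 - 15 + 643) = -9*(280 + 15)/619 = -9*295/619 = -1*2655/619 = -2655/619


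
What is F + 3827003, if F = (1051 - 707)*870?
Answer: 4126283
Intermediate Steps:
F = 299280 (F = 344*870 = 299280)
F + 3827003 = 299280 + 3827003 = 4126283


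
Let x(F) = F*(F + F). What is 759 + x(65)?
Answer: 9209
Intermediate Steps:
x(F) = 2*F² (x(F) = F*(2*F) = 2*F²)
759 + x(65) = 759 + 2*65² = 759 + 2*4225 = 759 + 8450 = 9209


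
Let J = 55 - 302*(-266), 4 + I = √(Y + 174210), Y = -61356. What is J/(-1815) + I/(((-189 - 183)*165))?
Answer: -1495196/33759 - √112854/61380 ≈ -44.296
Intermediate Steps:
I = -4 + √112854 (I = -4 + √(-61356 + 174210) = -4 + √112854 ≈ 331.94)
J = 80387 (J = 55 + 80332 = 80387)
J/(-1815) + I/(((-189 - 183)*165)) = 80387/(-1815) + (-4 + √112854)/(((-189 - 183)*165)) = 80387*(-1/1815) + (-4 + √112854)/((-372*165)) = -80387/1815 + (-4 + √112854)/(-61380) = -80387/1815 + (-4 + √112854)*(-1/61380) = -80387/1815 + (1/15345 - √112854/61380) = -1495196/33759 - √112854/61380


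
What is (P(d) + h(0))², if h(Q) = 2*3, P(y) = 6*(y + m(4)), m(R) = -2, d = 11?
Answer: 3600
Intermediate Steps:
P(y) = -12 + 6*y (P(y) = 6*(y - 2) = 6*(-2 + y) = -12 + 6*y)
h(Q) = 6
(P(d) + h(0))² = ((-12 + 6*11) + 6)² = ((-12 + 66) + 6)² = (54 + 6)² = 60² = 3600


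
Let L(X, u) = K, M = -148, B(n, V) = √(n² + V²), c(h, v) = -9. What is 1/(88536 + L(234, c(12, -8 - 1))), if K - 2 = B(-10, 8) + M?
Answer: 44195/3906395968 - √41/3906395968 ≈ 1.1312e-5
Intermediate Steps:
B(n, V) = √(V² + n²)
K = -146 + 2*√41 (K = 2 + (√(8² + (-10)²) - 148) = 2 + (√(64 + 100) - 148) = 2 + (√164 - 148) = 2 + (2*√41 - 148) = 2 + (-148 + 2*√41) = -146 + 2*√41 ≈ -133.19)
L(X, u) = -146 + 2*√41
1/(88536 + L(234, c(12, -8 - 1))) = 1/(88536 + (-146 + 2*√41)) = 1/(88390 + 2*√41)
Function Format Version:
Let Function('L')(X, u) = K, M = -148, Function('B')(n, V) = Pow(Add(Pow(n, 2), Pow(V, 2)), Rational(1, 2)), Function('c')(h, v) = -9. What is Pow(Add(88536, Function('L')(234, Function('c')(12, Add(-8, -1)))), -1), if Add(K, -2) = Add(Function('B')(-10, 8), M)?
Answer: Add(Rational(44195, 3906395968), Mul(Rational(-1, 3906395968), Pow(41, Rational(1, 2)))) ≈ 1.1312e-5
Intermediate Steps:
Function('B')(n, V) = Pow(Add(Pow(V, 2), Pow(n, 2)), Rational(1, 2))
K = Add(-146, Mul(2, Pow(41, Rational(1, 2)))) (K = Add(2, Add(Pow(Add(Pow(8, 2), Pow(-10, 2)), Rational(1, 2)), -148)) = Add(2, Add(Pow(Add(64, 100), Rational(1, 2)), -148)) = Add(2, Add(Pow(164, Rational(1, 2)), -148)) = Add(2, Add(Mul(2, Pow(41, Rational(1, 2))), -148)) = Add(2, Add(-148, Mul(2, Pow(41, Rational(1, 2))))) = Add(-146, Mul(2, Pow(41, Rational(1, 2)))) ≈ -133.19)
Function('L')(X, u) = Add(-146, Mul(2, Pow(41, Rational(1, 2))))
Pow(Add(88536, Function('L')(234, Function('c')(12, Add(-8, -1)))), -1) = Pow(Add(88536, Add(-146, Mul(2, Pow(41, Rational(1, 2))))), -1) = Pow(Add(88390, Mul(2, Pow(41, Rational(1, 2)))), -1)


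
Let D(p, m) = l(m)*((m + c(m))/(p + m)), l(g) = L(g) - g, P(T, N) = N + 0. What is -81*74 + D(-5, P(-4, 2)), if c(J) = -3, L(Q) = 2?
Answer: -5994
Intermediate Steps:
P(T, N) = N
l(g) = 2 - g
D(p, m) = (-3 + m)*(2 - m)/(m + p) (D(p, m) = (2 - m)*((m - 3)/(p + m)) = (2 - m)*((-3 + m)/(m + p)) = (-3 + m)*(2 - m)/(m + p))
-81*74 + D(-5, P(-4, 2)) = -81*74 - (-3 + 2)*(-2 + 2)/(2 - 5) = -5994 - 1*(-1)*0/(-3) = -5994 - 1*(-⅓)*(-1)*0 = -5994 + 0 = -5994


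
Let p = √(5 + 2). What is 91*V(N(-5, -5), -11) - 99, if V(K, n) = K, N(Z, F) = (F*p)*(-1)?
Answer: -99 + 455*√7 ≈ 1104.8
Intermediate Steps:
p = √7 ≈ 2.6458
N(Z, F) = -F*√7 (N(Z, F) = (F*√7)*(-1) = -F*√7)
91*V(N(-5, -5), -11) - 99 = 91*(-1*(-5)*√7) - 99 = 91*(5*√7) - 99 = 455*√7 - 99 = -99 + 455*√7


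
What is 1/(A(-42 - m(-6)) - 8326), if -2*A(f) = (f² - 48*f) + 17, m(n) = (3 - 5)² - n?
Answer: -2/21869 ≈ -9.1454e-5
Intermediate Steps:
m(n) = 4 - n (m(n) = (-2)² - n = 4 - n)
A(f) = -17/2 + 24*f - f²/2 (A(f) = -((f² - 48*f) + 17)/2 = -(17 + f² - 48*f)/2 = -17/2 + 24*f - f²/2)
1/(A(-42 - m(-6)) - 8326) = 1/((-17/2 + 24*(-42 - (4 - 1*(-6))) - (-42 - (4 - 1*(-6)))²/2) - 8326) = 1/((-17/2 + 24*(-42 - (4 + 6)) - (-42 - (4 + 6))²/2) - 8326) = 1/((-17/2 + 24*(-42 - 1*10) - (-42 - 1*10)²/2) - 8326) = 1/((-17/2 + 24*(-42 - 10) - (-42 - 10)²/2) - 8326) = 1/((-17/2 + 24*(-52) - ½*(-52)²) - 8326) = 1/((-17/2 - 1248 - ½*2704) - 8326) = 1/((-17/2 - 1248 - 1352) - 8326) = 1/(-5217/2 - 8326) = 1/(-21869/2) = -2/21869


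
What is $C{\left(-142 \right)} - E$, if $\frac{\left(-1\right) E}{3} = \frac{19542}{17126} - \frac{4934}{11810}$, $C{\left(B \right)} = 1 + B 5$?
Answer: $- \frac{35740522633}{50564515} \approx -706.83$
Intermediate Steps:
$C{\left(B \right)} = 1 + 5 B$
$E = - \frac{109718502}{50564515}$ ($E = - 3 \left(\frac{19542}{17126} - \frac{4934}{11810}\right) = - 3 \left(19542 \cdot \frac{1}{17126} - \frac{2467}{5905}\right) = - 3 \left(\frac{9771}{8563} - \frac{2467}{5905}\right) = \left(-3\right) \frac{36572834}{50564515} = - \frac{109718502}{50564515} \approx -2.1699$)
$C{\left(-142 \right)} - E = \left(1 + 5 \left(-142\right)\right) - - \frac{109718502}{50564515} = \left(1 - 710\right) + \frac{109718502}{50564515} = -709 + \frac{109718502}{50564515} = - \frac{35740522633}{50564515}$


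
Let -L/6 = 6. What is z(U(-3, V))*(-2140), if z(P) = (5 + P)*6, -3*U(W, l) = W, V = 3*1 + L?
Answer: -77040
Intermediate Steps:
L = -36 (L = -6*6 = -36)
V = -33 (V = 3*1 - 36 = 3 - 36 = -33)
U(W, l) = -W/3
z(P) = 30 + 6*P
z(U(-3, V))*(-2140) = (30 + 6*(-⅓*(-3)))*(-2140) = (30 + 6*1)*(-2140) = (30 + 6)*(-2140) = 36*(-2140) = -77040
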